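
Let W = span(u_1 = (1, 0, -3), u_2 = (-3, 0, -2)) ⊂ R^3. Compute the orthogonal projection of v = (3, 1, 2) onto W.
proj_W(v) = (3, 0, 2)

Set up U = [u_1 | ... | u_2] ∈ R^(3×2). The projector onto W = col(U) is P = U (U^T U)^(-1) U^T.
Compute U^T U =
  [10, 3]
  [3, 13],
and U^T v = (-3, -13).
Solve U^T U · c = U^T v for the coefficients: c = (0, -1). The projection is proj_W(v) = U c.
Check: (v - proj_W(v)) · u_1 = 0  (should be 0).
Check: (v - proj_W(v)) · u_2 = 0  (should be 0).
Result: proj_W(v) = (3, 0, 2).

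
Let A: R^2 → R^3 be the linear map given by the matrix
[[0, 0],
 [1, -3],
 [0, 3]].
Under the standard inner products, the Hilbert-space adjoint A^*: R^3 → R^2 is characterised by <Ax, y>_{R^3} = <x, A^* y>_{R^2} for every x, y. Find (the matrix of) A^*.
A^* = A^T =
[[0, 1, 0],
 [0, -3, 3]]

For real matrices with standard dot products, the defining identity <Ax, y> = <x, A^* y> gives (Ax)^T y = x^T (A^*) y, i.e. x^T A^T y = x^T (A^*) y. Since this holds for all x, y, we must have A^* = A^T. Therefore
A^* =
[[0, 1, 0],
 [0, -3, 3]].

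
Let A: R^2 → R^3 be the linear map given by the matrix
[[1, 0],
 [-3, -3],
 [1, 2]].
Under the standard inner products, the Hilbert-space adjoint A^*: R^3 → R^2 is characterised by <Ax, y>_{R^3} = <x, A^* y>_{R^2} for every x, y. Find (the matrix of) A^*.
A^* = A^T =
[[1, -3, 1],
 [0, -3, 2]]

For real matrices with standard dot products, the defining identity <Ax, y> = <x, A^* y> gives (Ax)^T y = x^T (A^*) y, i.e. x^T A^T y = x^T (A^*) y. Since this holds for all x, y, we must have A^* = A^T. Therefore
A^* =
[[1, -3, 1],
 [0, -3, 2]].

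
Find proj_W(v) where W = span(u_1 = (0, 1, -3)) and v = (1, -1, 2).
proj_W(v) = (0, -7/10, 21/10)

Set up U = [u_1 | ... | u_1] ∈ R^(3×1). The projector onto W = col(U) is P = U (U^T U)^(-1) U^T.
Compute U^T U =
  [10],
and U^T v = (-7).
Solve U^T U · c = U^T v for the coefficients: c = (-7/10). The projection is proj_W(v) = U c.
Check: (v - proj_W(v)) · u_1 = 0  (should be 0).
Result: proj_W(v) = (0, -7/10, 21/10).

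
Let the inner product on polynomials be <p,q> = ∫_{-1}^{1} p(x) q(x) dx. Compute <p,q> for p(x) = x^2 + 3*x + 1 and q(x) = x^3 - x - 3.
<p,q> = -44/5

Expand the product: p(x)·q(x) = x^5 + 3*x^4 - 6*x^2 - 10*x - 3.
∫_{-1}^{1} of each monomial x^k gives [2/(k+1) if k even, 0 if k odd]. Integrating term-by-term (or equivalently evaluating the antiderivative F(x) = x^6/6 + 3*x^5/5 - 2*x^3 - 5*x^2 - 3*x at the endpoints):
  F(1) − F(−1) = -277/30 − (-13/30) = -44/5.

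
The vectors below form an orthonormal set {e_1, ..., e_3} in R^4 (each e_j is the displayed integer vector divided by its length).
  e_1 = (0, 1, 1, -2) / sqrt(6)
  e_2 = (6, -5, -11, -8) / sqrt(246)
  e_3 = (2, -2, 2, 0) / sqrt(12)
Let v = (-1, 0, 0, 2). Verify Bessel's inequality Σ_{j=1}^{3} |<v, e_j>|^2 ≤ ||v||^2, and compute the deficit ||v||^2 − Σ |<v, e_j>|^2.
Σ |<v, e_j>|^2 = 611/123; ||v||^2 = 5; deficit = 4/123

Write each e_j = u_j / sqrt(<u_j, u_j>) where u_j is the displayed integer vector. Then <v, e_j> = <v, u_j> / sqrt(<u_j, u_j>), so |<v, e_j>|^2 = <v, u_j>^2 / <u_j, u_j>.
Coefficients: <v, e_1> = -4/sqrt(6), <v, e_2> = -22/sqrt(246), <v, e_3> = -2/sqrt(12).
Square and sum: Σ |<v, e_j>|^2 = 611/123.
Compute ||v||^2 = v·v = 5.
Deficit = 5 − 611/123 = 4/123 ≥ 0, confirming Bessel's inequality. (The deficit equals ||v − Σ <v,e_j> e_j||^2, the squared distance from v to span{e_j}.)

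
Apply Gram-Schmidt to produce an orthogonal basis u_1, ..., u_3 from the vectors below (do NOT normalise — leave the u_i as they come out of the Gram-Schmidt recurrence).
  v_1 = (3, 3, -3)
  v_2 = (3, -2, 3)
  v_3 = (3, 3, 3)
Orthogonal basis:
  u_1 = (3, 3, -3)
  u_2 = (11/3, -4/3, 7/3)
  u_3 = (-15/31, 90/31, 75/31)

Apply the Gram-Schmidt recurrence
  u_1 = v_1
  u_i = v_i − Σ_{j<i} ((v_i · u_j) / (u_j · u_j)) · u_j.

Step by step this gives:
  u_1 = (3, 3, -3)
  u_2 = (11/3, -4/3, 7/3)
  u_3 = (-15/31, 90/31, 75/31)

Orthogonality check:
  u_2 · u_1 = 0 (should be 0)
  u_3 · u_1 = 0 (should be 0)
  u_3 · u_2 = 0 (should be 0)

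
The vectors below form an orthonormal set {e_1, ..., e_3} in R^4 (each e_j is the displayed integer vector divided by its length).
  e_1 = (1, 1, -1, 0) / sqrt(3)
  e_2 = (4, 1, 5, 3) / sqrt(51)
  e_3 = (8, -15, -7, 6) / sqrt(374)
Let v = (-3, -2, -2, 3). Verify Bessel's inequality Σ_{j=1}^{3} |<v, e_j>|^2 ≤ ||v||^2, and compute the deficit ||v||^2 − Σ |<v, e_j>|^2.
Σ |<v, e_j>|^2 = 124/11; ||v||^2 = 26; deficit = 162/11

Write each e_j = u_j / sqrt(<u_j, u_j>) where u_j is the displayed integer vector. Then <v, e_j> = <v, u_j> / sqrt(<u_j, u_j>), so |<v, e_j>|^2 = <v, u_j>^2 / <u_j, u_j>.
Coefficients: <v, e_1> = -3/sqrt(3), <v, e_2> = -15/sqrt(51), <v, e_3> = 38/sqrt(374).
Square and sum: Σ |<v, e_j>|^2 = 124/11.
Compute ||v||^2 = v·v = 26.
Deficit = 26 − 124/11 = 162/11 ≥ 0, confirming Bessel's inequality. (The deficit equals ||v − Σ <v,e_j> e_j||^2, the squared distance from v to span{e_j}.)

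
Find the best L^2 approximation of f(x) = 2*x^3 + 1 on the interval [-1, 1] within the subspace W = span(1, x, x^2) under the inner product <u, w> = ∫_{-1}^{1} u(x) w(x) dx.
g(x) = 6*x/5 + 1

The best approximation g ∈ W is the orthogonal projection of f onto W. Writing g = a_0 + a_1 x + a_2 x^2, the coefficients solve the normal equations G · a = b where
  G_{ij} = <φ_i, φ_j> and b_i = <f, φ_i>, with φ_0 = 1, φ_1 = x, φ_2 = x^2.
G =
  [2, 0, 2/3]
  [0, 2/3, 0]
  [2/3, 0, 2/5],
b = (2, 4/5, 2/3).
Solving gives a_0 = 1, a_1 = 6/5, a_2 = 0, so
  g(x) = 6*x/5 + 1.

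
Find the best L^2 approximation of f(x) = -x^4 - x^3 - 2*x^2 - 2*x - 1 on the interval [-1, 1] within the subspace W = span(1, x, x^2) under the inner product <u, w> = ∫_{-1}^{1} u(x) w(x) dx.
g(x) = -20*x^2/7 - 13*x/5 - 32/35

The best approximation g ∈ W is the orthogonal projection of f onto W. Writing g = a_0 + a_1 x + a_2 x^2, the coefficients solve the normal equations G · a = b where
  G_{ij} = <φ_i, φ_j> and b_i = <f, φ_i>, with φ_0 = 1, φ_1 = x, φ_2 = x^2.
G =
  [2, 0, 2/3]
  [0, 2/3, 0]
  [2/3, 0, 2/5],
b = (-56/15, -26/15, -184/105).
Solving gives a_0 = -32/35, a_1 = -13/5, a_2 = -20/7, so
  g(x) = -20*x^2/7 - 13*x/5 - 32/35.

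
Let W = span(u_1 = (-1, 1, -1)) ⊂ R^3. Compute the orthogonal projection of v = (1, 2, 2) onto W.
proj_W(v) = (1/3, -1/3, 1/3)

Set up U = [u_1 | ... | u_1] ∈ R^(3×1). The projector onto W = col(U) is P = U (U^T U)^(-1) U^T.
Compute U^T U =
  [3],
and U^T v = (-1).
Solve U^T U · c = U^T v for the coefficients: c = (-1/3). The projection is proj_W(v) = U c.
Check: (v - proj_W(v)) · u_1 = 0  (should be 0).
Result: proj_W(v) = (1/3, -1/3, 1/3).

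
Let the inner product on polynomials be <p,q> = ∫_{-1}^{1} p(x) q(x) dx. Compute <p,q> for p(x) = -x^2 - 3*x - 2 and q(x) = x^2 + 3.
<p,q> = -236/15

Expand the product: p(x)·q(x) = -x^4 - 3*x^3 - 5*x^2 - 9*x - 6.
∫_{-1}^{1} of each monomial x^k gives [2/(k+1) if k even, 0 if k odd]. Integrating term-by-term (or equivalently evaluating the antiderivative F(x) = -x^5/5 - 3*x^4/4 - 5*x^3/3 - 9*x^2/2 - 6*x at the endpoints):
  F(1) − F(−1) = -787/60 − (157/60) = -236/15.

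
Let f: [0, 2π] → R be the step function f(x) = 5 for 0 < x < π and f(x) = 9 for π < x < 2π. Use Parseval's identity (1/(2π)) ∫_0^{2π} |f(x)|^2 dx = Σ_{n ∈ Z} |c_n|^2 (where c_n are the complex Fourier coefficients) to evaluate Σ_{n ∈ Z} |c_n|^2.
Σ |c_n|^2 = 53

Parseval equates the L^2 energy of f (normalised by 1/(2π)) with the ℓ^2 sum of its Fourier coefficients: (1/(2π)) ∫_0^{2π} |f|^2 = Σ |c_n|^2.
Compute the left side: (1/(2π)) [∫_0^π 5^2 dx + ∫_π^{2π} 9^2 dx] = (1/(2π)) · (25π + 81π) = (25 + 81)/2 = 53.
So Σ_{n ∈ Z} |c_n|^2 = 53.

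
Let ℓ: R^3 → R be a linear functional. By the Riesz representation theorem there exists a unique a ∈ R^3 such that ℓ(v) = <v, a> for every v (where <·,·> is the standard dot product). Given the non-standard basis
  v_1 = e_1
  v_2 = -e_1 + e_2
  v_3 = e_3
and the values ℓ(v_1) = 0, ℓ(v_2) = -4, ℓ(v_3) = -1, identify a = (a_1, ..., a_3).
a = (0, -4, -1)

Write a = (a_1, ..., a_3) in the standard basis. For each basis vector v_i, ℓ(v_i) = <v_i, a> is a linear equation in the a_j's. Collect the n equations into a matrix system V a = ℓ, where row i of V is v_i (expressed in the standard basis). Since V is invertible (lower-triangular with 1s on the diagonal, up to permutation), solve by back-substitution:
  V =
[[1, 0, 0],
 [-1, 1, 0],
 [0, 0, 1]]
  V a = (0, -4, -1)
Solving gives a = (0, -4, -1).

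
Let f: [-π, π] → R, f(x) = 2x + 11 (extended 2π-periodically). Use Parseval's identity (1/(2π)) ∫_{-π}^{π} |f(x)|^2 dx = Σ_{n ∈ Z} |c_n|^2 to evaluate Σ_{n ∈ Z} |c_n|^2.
Σ |c_n|^2 = 4π^2/3 + 121

Expand and integrate term by term over [-π, π]:
  ∫ (2x)^2 dx = 4·(2π^3/3); ∫ 2·2·(11)·x dx = 0 (odd integrand); ∫ 11^2 dx = 121·2π.
So (1/(2π)) ∫_{-π}^{π} (2x + 11)^2 dx = 4π^2/3 + 121 = 4π^2/3 + 121.
Parseval ⇒ Σ |c_n|^2 = 4π^2/3 + 121.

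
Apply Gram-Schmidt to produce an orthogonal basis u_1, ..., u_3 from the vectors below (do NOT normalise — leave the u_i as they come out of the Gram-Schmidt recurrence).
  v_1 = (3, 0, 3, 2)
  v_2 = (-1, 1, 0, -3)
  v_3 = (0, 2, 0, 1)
Orthogonal basis:
  u_1 = (3, 0, 3, 2)
  u_2 = (5/22, 1, 27/22, -24/11)
  u_3 = (-43/161, 326/161, -39/161, 123/161)

Apply the Gram-Schmidt recurrence
  u_1 = v_1
  u_i = v_i − Σ_{j<i} ((v_i · u_j) / (u_j · u_j)) · u_j.

Step by step this gives:
  u_1 = (3, 0, 3, 2)
  u_2 = (5/22, 1, 27/22, -24/11)
  u_3 = (-43/161, 326/161, -39/161, 123/161)

Orthogonality check:
  u_2 · u_1 = 0 (should be 0)
  u_3 · u_1 = 0 (should be 0)
  u_3 · u_2 = 0 (should be 0)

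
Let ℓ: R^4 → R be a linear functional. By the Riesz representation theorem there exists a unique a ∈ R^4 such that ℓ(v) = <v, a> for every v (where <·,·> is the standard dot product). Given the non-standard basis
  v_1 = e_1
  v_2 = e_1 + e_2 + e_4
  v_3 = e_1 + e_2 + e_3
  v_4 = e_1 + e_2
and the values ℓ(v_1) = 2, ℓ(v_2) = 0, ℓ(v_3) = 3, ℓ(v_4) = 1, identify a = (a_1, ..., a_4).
a = (2, -1, 2, -1)

Write a = (a_1, ..., a_4) in the standard basis. For each basis vector v_i, ℓ(v_i) = <v_i, a> is a linear equation in the a_j's. Collect the n equations into a matrix system V a = ℓ, where row i of V is v_i (expressed in the standard basis). Since V is invertible (lower-triangular with 1s on the diagonal, up to permutation), solve by back-substitution:
  V =
[[1, 0, 0, 0],
 [1, 1, 0, 1],
 [1, 1, 1, 0],
 [1, 1, 0, 0]]
  V a = (2, 0, 3, 1)
Solving gives a = (2, -1, 2, -1).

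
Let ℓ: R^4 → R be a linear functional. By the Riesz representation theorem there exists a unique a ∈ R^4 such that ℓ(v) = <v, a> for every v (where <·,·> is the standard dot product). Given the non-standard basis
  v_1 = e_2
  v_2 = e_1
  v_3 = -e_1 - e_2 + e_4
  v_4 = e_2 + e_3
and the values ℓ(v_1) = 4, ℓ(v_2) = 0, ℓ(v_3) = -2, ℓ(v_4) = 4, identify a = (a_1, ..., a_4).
a = (0, 4, 0, 2)

Write a = (a_1, ..., a_4) in the standard basis. For each basis vector v_i, ℓ(v_i) = <v_i, a> is a linear equation in the a_j's. Collect the n equations into a matrix system V a = ℓ, where row i of V is v_i (expressed in the standard basis). Since V is invertible (lower-triangular with 1s on the diagonal, up to permutation), solve by back-substitution:
  V =
[[0, 1, 0, 0],
 [1, 0, 0, 0],
 [-1, -1, 0, 1],
 [0, 1, 1, 0]]
  V a = (4, 0, -2, 4)
Solving gives a = (0, 4, 0, 2).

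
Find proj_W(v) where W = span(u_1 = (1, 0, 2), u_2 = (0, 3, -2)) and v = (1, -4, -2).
proj_W(v) = (-71/49, -156/49, -38/49)

Set up U = [u_1 | ... | u_2] ∈ R^(3×2). The projector onto W = col(U) is P = U (U^T U)^(-1) U^T.
Compute U^T U =
  [5, -4]
  [-4, 13],
and U^T v = (-3, -8).
Solve U^T U · c = U^T v for the coefficients: c = (-71/49, -52/49). The projection is proj_W(v) = U c.
Check: (v - proj_W(v)) · u_1 = 0  (should be 0).
Check: (v - proj_W(v)) · u_2 = 0  (should be 0).
Result: proj_W(v) = (-71/49, -156/49, -38/49).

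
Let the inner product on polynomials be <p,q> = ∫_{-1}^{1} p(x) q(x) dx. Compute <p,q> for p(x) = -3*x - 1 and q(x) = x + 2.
<p,q> = -6

Expand the product: p(x)·q(x) = -3*x^2 - 7*x - 2.
∫_{-1}^{1} of each monomial x^k gives [2/(k+1) if k even, 0 if k odd]. Integrating term-by-term (or equivalently evaluating the antiderivative F(x) = -x^3 - 7*x^2/2 - 2*x at the endpoints):
  F(1) − F(−1) = -13/2 − (-1/2) = -6.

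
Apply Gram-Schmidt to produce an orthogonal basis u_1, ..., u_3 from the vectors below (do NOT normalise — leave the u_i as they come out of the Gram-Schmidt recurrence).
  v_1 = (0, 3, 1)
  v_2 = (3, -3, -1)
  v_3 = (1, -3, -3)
Orthogonal basis:
  u_1 = (0, 3, 1)
  u_2 = (3, 0, 0)
  u_3 = (0, 3/5, -9/5)

Apply the Gram-Schmidt recurrence
  u_1 = v_1
  u_i = v_i − Σ_{j<i} ((v_i · u_j) / (u_j · u_j)) · u_j.

Step by step this gives:
  u_1 = (0, 3, 1)
  u_2 = (3, 0, 0)
  u_3 = (0, 3/5, -9/5)

Orthogonality check:
  u_2 · u_1 = 0 (should be 0)
  u_3 · u_1 = 0 (should be 0)
  u_3 · u_2 = 0 (should be 0)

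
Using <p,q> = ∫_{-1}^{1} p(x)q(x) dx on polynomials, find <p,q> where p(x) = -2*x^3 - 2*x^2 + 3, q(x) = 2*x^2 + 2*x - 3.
<p,q> = -66/5

Expand the product: p(x)·q(x) = -4*x^5 - 8*x^4 + 2*x^3 + 12*x^2 + 6*x - 9.
∫_{-1}^{1} of each monomial x^k gives [2/(k+1) if k even, 0 if k odd]. Integrating term-by-term (or equivalently evaluating the antiderivative F(x) = -2*x^6/3 - 8*x^5/5 + x^4/2 + 4*x^3 + 3*x^2 - 9*x at the endpoints):
  F(1) − F(−1) = -113/30 − (283/30) = -66/5.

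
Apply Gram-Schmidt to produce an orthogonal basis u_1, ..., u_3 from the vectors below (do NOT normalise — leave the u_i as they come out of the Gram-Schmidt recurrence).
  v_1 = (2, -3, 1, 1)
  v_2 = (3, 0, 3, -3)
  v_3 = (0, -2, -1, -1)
Orthogonal basis:
  u_1 = (2, -3, 1, 1)
  u_2 = (11/5, 6/5, 13/5, -17/5)
  u_3 = (-16/41, -46/41, -45/41, -61/41)

Apply the Gram-Schmidt recurrence
  u_1 = v_1
  u_i = v_i − Σ_{j<i} ((v_i · u_j) / (u_j · u_j)) · u_j.

Step by step this gives:
  u_1 = (2, -3, 1, 1)
  u_2 = (11/5, 6/5, 13/5, -17/5)
  u_3 = (-16/41, -46/41, -45/41, -61/41)

Orthogonality check:
  u_2 · u_1 = 0 (should be 0)
  u_3 · u_1 = 0 (should be 0)
  u_3 · u_2 = 0 (should be 0)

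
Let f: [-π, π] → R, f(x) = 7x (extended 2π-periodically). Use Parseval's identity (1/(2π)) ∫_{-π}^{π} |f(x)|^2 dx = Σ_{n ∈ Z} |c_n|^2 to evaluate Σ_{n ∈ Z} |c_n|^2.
Σ |c_n|^2 = 49π^2/3

Expand and integrate term by term over [-π, π]:
  ∫ (7x)^2 dx = 49·(2π^3/3); ∫ 2·7·(0)·x dx = 0 (odd integrand); ∫ 0^2 dx = 0·2π.
So (1/(2π)) ∫_{-π}^{π} (7x)^2 dx = 49π^2/3 + 0 = 49π^2/3.
Parseval ⇒ Σ |c_n|^2 = 49π^2/3.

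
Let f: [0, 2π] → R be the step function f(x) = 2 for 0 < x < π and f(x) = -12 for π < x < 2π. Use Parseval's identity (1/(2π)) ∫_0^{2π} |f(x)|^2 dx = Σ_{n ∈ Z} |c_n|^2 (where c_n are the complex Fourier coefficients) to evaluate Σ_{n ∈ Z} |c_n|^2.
Σ |c_n|^2 = 74

Parseval equates the L^2 energy of f (normalised by 1/(2π)) with the ℓ^2 sum of its Fourier coefficients: (1/(2π)) ∫_0^{2π} |f|^2 = Σ |c_n|^2.
Compute the left side: (1/(2π)) [∫_0^π 2^2 dx + ∫_π^{2π} (-12)^2 dx] = (1/(2π)) · (4π + 144π) = (4 + 144)/2 = 74.
So Σ_{n ∈ Z} |c_n|^2 = 74.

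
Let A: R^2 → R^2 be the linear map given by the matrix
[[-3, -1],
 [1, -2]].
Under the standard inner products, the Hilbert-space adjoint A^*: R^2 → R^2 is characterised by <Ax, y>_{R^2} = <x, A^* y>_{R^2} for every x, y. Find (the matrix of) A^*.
A^* = A^T =
[[-3, 1],
 [-1, -2]]

For real matrices with standard dot products, the defining identity <Ax, y> = <x, A^* y> gives (Ax)^T y = x^T (A^*) y, i.e. x^T A^T y = x^T (A^*) y. Since this holds for all x, y, we must have A^* = A^T. Therefore
A^* =
[[-3, 1],
 [-1, -2]].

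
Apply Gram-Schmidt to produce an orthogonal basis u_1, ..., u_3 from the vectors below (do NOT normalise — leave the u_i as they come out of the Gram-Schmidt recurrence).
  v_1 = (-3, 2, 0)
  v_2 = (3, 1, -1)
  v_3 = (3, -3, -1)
Orthogonal basis:
  u_1 = (-3, 2, 0)
  u_2 = (18/13, 27/13, -1)
  u_3 = (-12/47, -18/47, -54/47)

Apply the Gram-Schmidt recurrence
  u_1 = v_1
  u_i = v_i − Σ_{j<i} ((v_i · u_j) / (u_j · u_j)) · u_j.

Step by step this gives:
  u_1 = (-3, 2, 0)
  u_2 = (18/13, 27/13, -1)
  u_3 = (-12/47, -18/47, -54/47)

Orthogonality check:
  u_2 · u_1 = 0 (should be 0)
  u_3 · u_1 = 0 (should be 0)
  u_3 · u_2 = 0 (should be 0)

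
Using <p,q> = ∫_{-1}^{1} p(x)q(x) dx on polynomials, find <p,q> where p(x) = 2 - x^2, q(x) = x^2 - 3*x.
<p,q> = 14/15

Expand the product: p(x)·q(x) = -x^4 + 3*x^3 + 2*x^2 - 6*x.
∫_{-1}^{1} of each monomial x^k gives [2/(k+1) if k even, 0 if k odd]. Integrating term-by-term (or equivalently evaluating the antiderivative F(x) = -x^5/5 + 3*x^4/4 + 2*x^3/3 - 3*x^2 at the endpoints):
  F(1) − F(−1) = -107/60 − (-163/60) = 14/15.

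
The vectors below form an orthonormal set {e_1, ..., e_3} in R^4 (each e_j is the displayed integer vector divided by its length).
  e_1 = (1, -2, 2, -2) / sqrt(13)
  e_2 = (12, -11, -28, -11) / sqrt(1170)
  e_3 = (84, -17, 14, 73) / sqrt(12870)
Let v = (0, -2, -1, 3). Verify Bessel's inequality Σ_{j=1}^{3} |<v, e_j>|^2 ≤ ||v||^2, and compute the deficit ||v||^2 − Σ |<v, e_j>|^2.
Σ |<v, e_j>|^2 = 846/143; ||v||^2 = 14; deficit = 1156/143

Write each e_j = u_j / sqrt(<u_j, u_j>) where u_j is the displayed integer vector. Then <v, e_j> = <v, u_j> / sqrt(<u_j, u_j>), so |<v, e_j>|^2 = <v, u_j>^2 / <u_j, u_j>.
Coefficients: <v, e_1> = -4/sqrt(13), <v, e_2> = 17/sqrt(1170), <v, e_3> = 239/sqrt(12870).
Square and sum: Σ |<v, e_j>|^2 = 846/143.
Compute ||v||^2 = v·v = 14.
Deficit = 14 − 846/143 = 1156/143 ≥ 0, confirming Bessel's inequality. (The deficit equals ||v − Σ <v,e_j> e_j||^2, the squared distance from v to span{e_j}.)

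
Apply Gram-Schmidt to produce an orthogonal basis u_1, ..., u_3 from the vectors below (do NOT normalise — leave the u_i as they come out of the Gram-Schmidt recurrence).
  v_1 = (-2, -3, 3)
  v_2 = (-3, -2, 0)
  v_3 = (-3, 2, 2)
Orthogonal basis:
  u_1 = (-2, -3, 3)
  u_2 = (-21/11, -4/11, -18/11)
  u_3 = (-138/71, 207/71, 115/71)

Apply the Gram-Schmidt recurrence
  u_1 = v_1
  u_i = v_i − Σ_{j<i} ((v_i · u_j) / (u_j · u_j)) · u_j.

Step by step this gives:
  u_1 = (-2, -3, 3)
  u_2 = (-21/11, -4/11, -18/11)
  u_3 = (-138/71, 207/71, 115/71)

Orthogonality check:
  u_2 · u_1 = 0 (should be 0)
  u_3 · u_1 = 0 (should be 0)
  u_3 · u_2 = 0 (should be 0)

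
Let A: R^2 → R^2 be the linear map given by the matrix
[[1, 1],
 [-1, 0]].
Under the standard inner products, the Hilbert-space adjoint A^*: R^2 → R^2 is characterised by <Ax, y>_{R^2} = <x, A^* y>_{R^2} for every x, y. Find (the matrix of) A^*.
A^* = A^T =
[[1, -1],
 [1, 0]]

For real matrices with standard dot products, the defining identity <Ax, y> = <x, A^* y> gives (Ax)^T y = x^T (A^*) y, i.e. x^T A^T y = x^T (A^*) y. Since this holds for all x, y, we must have A^* = A^T. Therefore
A^* =
[[1, -1],
 [1, 0]].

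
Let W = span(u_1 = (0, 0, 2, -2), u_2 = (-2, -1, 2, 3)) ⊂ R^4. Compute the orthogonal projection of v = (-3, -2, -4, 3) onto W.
proj_W(v) = (-22/35, -11/35, -19/7, 30/7)

Set up U = [u_1 | ... | u_2] ∈ R^(4×2). The projector onto W = col(U) is P = U (U^T U)^(-1) U^T.
Compute U^T U =
  [8, -2]
  [-2, 18],
and U^T v = (-14, 9).
Solve U^T U · c = U^T v for the coefficients: c = (-117/70, 11/35). The projection is proj_W(v) = U c.
Check: (v - proj_W(v)) · u_1 = 0  (should be 0).
Check: (v - proj_W(v)) · u_2 = 0  (should be 0).
Result: proj_W(v) = (-22/35, -11/35, -19/7, 30/7).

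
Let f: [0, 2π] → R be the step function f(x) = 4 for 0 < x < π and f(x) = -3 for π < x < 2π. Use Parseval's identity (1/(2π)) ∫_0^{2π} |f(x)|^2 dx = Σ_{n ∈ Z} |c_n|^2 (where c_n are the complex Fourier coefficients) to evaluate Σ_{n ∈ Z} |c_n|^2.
Σ |c_n|^2 = 25/2

Parseval equates the L^2 energy of f (normalised by 1/(2π)) with the ℓ^2 sum of its Fourier coefficients: (1/(2π)) ∫_0^{2π} |f|^2 = Σ |c_n|^2.
Compute the left side: (1/(2π)) [∫_0^π 4^2 dx + ∫_π^{2π} (-3)^2 dx] = (1/(2π)) · (16π + 9π) = (16 + 9)/2 = 25/2.
So Σ_{n ∈ Z} |c_n|^2 = 25/2.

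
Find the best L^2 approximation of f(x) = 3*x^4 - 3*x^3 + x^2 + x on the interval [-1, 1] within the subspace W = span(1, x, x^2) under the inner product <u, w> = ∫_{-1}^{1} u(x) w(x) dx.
g(x) = 25*x^2/7 - 4*x/5 - 9/35

The best approximation g ∈ W is the orthogonal projection of f onto W. Writing g = a_0 + a_1 x + a_2 x^2, the coefficients solve the normal equations G · a = b where
  G_{ij} = <φ_i, φ_j> and b_i = <f, φ_i>, with φ_0 = 1, φ_1 = x, φ_2 = x^2.
G =
  [2, 0, 2/3]
  [0, 2/3, 0]
  [2/3, 0, 2/5],
b = (28/15, -8/15, 44/35).
Solving gives a_0 = -9/35, a_1 = -4/5, a_2 = 25/7, so
  g(x) = 25*x^2/7 - 4*x/5 - 9/35.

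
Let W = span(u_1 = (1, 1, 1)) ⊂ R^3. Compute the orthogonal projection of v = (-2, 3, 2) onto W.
proj_W(v) = (1, 1, 1)

Set up U = [u_1 | ... | u_1] ∈ R^(3×1). The projector onto W = col(U) is P = U (U^T U)^(-1) U^T.
Compute U^T U =
  [3],
and U^T v = (3).
Solve U^T U · c = U^T v for the coefficients: c = (1). The projection is proj_W(v) = U c.
Check: (v - proj_W(v)) · u_1 = 0  (should be 0).
Result: proj_W(v) = (1, 1, 1).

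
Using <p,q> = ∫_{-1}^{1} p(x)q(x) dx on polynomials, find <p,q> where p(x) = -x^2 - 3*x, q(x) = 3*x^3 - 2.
<p,q> = -34/15

Expand the product: p(x)·q(x) = -3*x^5 - 9*x^4 + 2*x^2 + 6*x.
∫_{-1}^{1} of each monomial x^k gives [2/(k+1) if k even, 0 if k odd]. Integrating term-by-term (or equivalently evaluating the antiderivative F(x) = -x^6/2 - 9*x^5/5 + 2*x^3/3 + 3*x^2 at the endpoints):
  F(1) − F(−1) = 41/30 − (109/30) = -34/15.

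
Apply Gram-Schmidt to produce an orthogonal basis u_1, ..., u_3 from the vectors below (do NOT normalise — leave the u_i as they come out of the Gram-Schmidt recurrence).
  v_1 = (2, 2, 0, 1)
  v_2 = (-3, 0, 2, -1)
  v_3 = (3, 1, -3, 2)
Orthogonal basis:
  u_1 = (2, 2, 0, 1)
  u_2 = (-13/9, 14/9, 2, -2/9)
  u_3 = (-60/77, 5/11, -65/77, 50/77)

Apply the Gram-Schmidt recurrence
  u_1 = v_1
  u_i = v_i − Σ_{j<i} ((v_i · u_j) / (u_j · u_j)) · u_j.

Step by step this gives:
  u_1 = (2, 2, 0, 1)
  u_2 = (-13/9, 14/9, 2, -2/9)
  u_3 = (-60/77, 5/11, -65/77, 50/77)

Orthogonality check:
  u_2 · u_1 = 0 (should be 0)
  u_3 · u_1 = 0 (should be 0)
  u_3 · u_2 = 0 (should be 0)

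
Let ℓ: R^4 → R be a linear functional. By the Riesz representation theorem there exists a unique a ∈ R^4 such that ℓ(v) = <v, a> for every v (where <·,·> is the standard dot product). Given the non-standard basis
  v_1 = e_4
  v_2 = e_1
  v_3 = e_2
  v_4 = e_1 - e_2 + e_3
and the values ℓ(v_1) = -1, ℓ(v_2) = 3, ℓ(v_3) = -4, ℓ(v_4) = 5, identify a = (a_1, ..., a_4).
a = (3, -4, -2, -1)

Write a = (a_1, ..., a_4) in the standard basis. For each basis vector v_i, ℓ(v_i) = <v_i, a> is a linear equation in the a_j's. Collect the n equations into a matrix system V a = ℓ, where row i of V is v_i (expressed in the standard basis). Since V is invertible (lower-triangular with 1s on the diagonal, up to permutation), solve by back-substitution:
  V =
[[0, 0, 0, 1],
 [1, 0, 0, 0],
 [0, 1, 0, 0],
 [1, -1, 1, 0]]
  V a = (-1, 3, -4, 5)
Solving gives a = (3, -4, -2, -1).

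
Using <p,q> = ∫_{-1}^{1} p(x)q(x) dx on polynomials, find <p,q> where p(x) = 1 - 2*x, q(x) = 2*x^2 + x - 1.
<p,q> = -2

Expand the product: p(x)·q(x) = -4*x^3 + 3*x - 1.
∫_{-1}^{1} of each monomial x^k gives [2/(k+1) if k even, 0 if k odd]. Integrating term-by-term (or equivalently evaluating the antiderivative F(x) = -x^4 + 3*x^2/2 - x at the endpoints):
  F(1) − F(−1) = -1/2 − (3/2) = -2.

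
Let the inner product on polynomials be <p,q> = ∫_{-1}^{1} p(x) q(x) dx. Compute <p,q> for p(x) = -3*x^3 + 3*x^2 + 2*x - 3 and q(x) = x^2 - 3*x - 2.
<p,q> = 34/5

Expand the product: p(x)·q(x) = -3*x^5 + 12*x^4 - x^3 - 15*x^2 + 5*x + 6.
∫_{-1}^{1} of each monomial x^k gives [2/(k+1) if k even, 0 if k odd]. Integrating term-by-term (or equivalently evaluating the antiderivative F(x) = -x^6/2 + 12*x^5/5 - x^4/4 - 5*x^3 + 5*x^2/2 + 6*x at the endpoints):
  F(1) − F(−1) = 103/20 − (-33/20) = 34/5.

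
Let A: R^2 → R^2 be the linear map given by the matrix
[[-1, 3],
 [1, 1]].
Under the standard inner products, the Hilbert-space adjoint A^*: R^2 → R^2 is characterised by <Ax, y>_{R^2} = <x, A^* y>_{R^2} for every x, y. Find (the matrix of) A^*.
A^* = A^T =
[[-1, 1],
 [3, 1]]

For real matrices with standard dot products, the defining identity <Ax, y> = <x, A^* y> gives (Ax)^T y = x^T (A^*) y, i.e. x^T A^T y = x^T (A^*) y. Since this holds for all x, y, we must have A^* = A^T. Therefore
A^* =
[[-1, 1],
 [3, 1]].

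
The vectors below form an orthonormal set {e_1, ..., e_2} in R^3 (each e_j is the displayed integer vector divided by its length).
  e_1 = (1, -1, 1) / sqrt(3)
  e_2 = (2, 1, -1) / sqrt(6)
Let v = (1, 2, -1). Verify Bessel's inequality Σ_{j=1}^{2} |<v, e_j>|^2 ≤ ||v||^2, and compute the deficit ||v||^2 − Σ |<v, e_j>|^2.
Σ |<v, e_j>|^2 = 11/2; ||v||^2 = 6; deficit = 1/2

Write each e_j = u_j / sqrt(<u_j, u_j>) where u_j is the displayed integer vector. Then <v, e_j> = <v, u_j> / sqrt(<u_j, u_j>), so |<v, e_j>|^2 = <v, u_j>^2 / <u_j, u_j>.
Coefficients: <v, e_1> = -2/sqrt(3), <v, e_2> = 5/sqrt(6).
Square and sum: Σ |<v, e_j>|^2 = 11/2.
Compute ||v||^2 = v·v = 6.
Deficit = 6 − 11/2 = 1/2 ≥ 0, confirming Bessel's inequality. (The deficit equals ||v − Σ <v,e_j> e_j||^2, the squared distance from v to span{e_j}.)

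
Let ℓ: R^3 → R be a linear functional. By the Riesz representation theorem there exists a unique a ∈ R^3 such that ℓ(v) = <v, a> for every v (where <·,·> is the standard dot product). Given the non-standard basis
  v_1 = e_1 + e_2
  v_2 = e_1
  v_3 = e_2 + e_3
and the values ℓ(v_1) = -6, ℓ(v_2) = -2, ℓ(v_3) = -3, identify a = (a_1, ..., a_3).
a = (-2, -4, 1)

Write a = (a_1, ..., a_3) in the standard basis. For each basis vector v_i, ℓ(v_i) = <v_i, a> is a linear equation in the a_j's. Collect the n equations into a matrix system V a = ℓ, where row i of V is v_i (expressed in the standard basis). Since V is invertible (lower-triangular with 1s on the diagonal, up to permutation), solve by back-substitution:
  V =
[[1, 1, 0],
 [1, 0, 0],
 [0, 1, 1]]
  V a = (-6, -2, -3)
Solving gives a = (-2, -4, 1).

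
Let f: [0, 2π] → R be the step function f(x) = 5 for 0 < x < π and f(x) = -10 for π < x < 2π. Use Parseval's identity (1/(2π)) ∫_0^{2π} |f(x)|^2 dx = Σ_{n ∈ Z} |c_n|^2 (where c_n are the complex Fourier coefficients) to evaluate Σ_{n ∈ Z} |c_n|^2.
Σ |c_n|^2 = 125/2

Parseval equates the L^2 energy of f (normalised by 1/(2π)) with the ℓ^2 sum of its Fourier coefficients: (1/(2π)) ∫_0^{2π} |f|^2 = Σ |c_n|^2.
Compute the left side: (1/(2π)) [∫_0^π 5^2 dx + ∫_π^{2π} (-10)^2 dx] = (1/(2π)) · (25π + 100π) = (25 + 100)/2 = 125/2.
So Σ_{n ∈ Z} |c_n|^2 = 125/2.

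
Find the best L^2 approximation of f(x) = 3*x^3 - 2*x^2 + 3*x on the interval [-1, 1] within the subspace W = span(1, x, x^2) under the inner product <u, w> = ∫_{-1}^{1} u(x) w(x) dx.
g(x) = -2*x^2 + 24*x/5

The best approximation g ∈ W is the orthogonal projection of f onto W. Writing g = a_0 + a_1 x + a_2 x^2, the coefficients solve the normal equations G · a = b where
  G_{ij} = <φ_i, φ_j> and b_i = <f, φ_i>, with φ_0 = 1, φ_1 = x, φ_2 = x^2.
G =
  [2, 0, 2/3]
  [0, 2/3, 0]
  [2/3, 0, 2/5],
b = (-4/3, 16/5, -4/5).
Solving gives a_0 = 0, a_1 = 24/5, a_2 = -2, so
  g(x) = -2*x^2 + 24*x/5.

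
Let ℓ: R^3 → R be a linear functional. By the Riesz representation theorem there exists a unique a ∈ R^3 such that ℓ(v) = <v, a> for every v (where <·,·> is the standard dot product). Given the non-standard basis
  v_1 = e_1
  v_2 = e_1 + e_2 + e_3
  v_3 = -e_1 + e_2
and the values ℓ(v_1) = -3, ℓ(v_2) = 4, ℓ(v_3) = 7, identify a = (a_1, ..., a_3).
a = (-3, 4, 3)

Write a = (a_1, ..., a_3) in the standard basis. For each basis vector v_i, ℓ(v_i) = <v_i, a> is a linear equation in the a_j's. Collect the n equations into a matrix system V a = ℓ, where row i of V is v_i (expressed in the standard basis). Since V is invertible (lower-triangular with 1s on the diagonal, up to permutation), solve by back-substitution:
  V =
[[1, 0, 0],
 [1, 1, 1],
 [-1, 1, 0]]
  V a = (-3, 4, 7)
Solving gives a = (-3, 4, 3).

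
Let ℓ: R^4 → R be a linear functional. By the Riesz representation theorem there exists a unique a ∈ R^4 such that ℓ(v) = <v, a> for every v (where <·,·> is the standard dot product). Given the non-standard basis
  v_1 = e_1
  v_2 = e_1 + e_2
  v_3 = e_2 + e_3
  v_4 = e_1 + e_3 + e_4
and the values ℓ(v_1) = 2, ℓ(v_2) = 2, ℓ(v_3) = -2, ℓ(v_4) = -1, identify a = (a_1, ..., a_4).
a = (2, 0, -2, -1)

Write a = (a_1, ..., a_4) in the standard basis. For each basis vector v_i, ℓ(v_i) = <v_i, a> is a linear equation in the a_j's. Collect the n equations into a matrix system V a = ℓ, where row i of V is v_i (expressed in the standard basis). Since V is invertible (lower-triangular with 1s on the diagonal, up to permutation), solve by back-substitution:
  V =
[[1, 0, 0, 0],
 [1, 1, 0, 0],
 [0, 1, 1, 0],
 [1, 0, 1, 1]]
  V a = (2, 2, -2, -1)
Solving gives a = (2, 0, -2, -1).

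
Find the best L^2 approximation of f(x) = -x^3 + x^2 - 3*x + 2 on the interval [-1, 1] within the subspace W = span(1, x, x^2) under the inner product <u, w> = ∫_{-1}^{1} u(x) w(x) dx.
g(x) = x^2 - 18*x/5 + 2

The best approximation g ∈ W is the orthogonal projection of f onto W. Writing g = a_0 + a_1 x + a_2 x^2, the coefficients solve the normal equations G · a = b where
  G_{ij} = <φ_i, φ_j> and b_i = <f, φ_i>, with φ_0 = 1, φ_1 = x, φ_2 = x^2.
G =
  [2, 0, 2/3]
  [0, 2/3, 0]
  [2/3, 0, 2/5],
b = (14/3, -12/5, 26/15).
Solving gives a_0 = 2, a_1 = -18/5, a_2 = 1, so
  g(x) = x^2 - 18*x/5 + 2.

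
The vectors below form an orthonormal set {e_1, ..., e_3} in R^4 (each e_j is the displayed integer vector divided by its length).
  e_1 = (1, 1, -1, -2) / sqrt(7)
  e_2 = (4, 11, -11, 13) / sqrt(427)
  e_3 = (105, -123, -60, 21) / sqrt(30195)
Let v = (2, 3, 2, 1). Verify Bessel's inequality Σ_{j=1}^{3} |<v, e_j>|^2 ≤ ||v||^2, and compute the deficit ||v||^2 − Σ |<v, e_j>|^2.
Σ |<v, e_j>|^2 = 261/55; ||v||^2 = 18; deficit = 729/55

Write each e_j = u_j / sqrt(<u_j, u_j>) where u_j is the displayed integer vector. Then <v, e_j> = <v, u_j> / sqrt(<u_j, u_j>), so |<v, e_j>|^2 = <v, u_j>^2 / <u_j, u_j>.
Coefficients: <v, e_1> = 1/sqrt(7), <v, e_2> = 32/sqrt(427), <v, e_3> = -258/sqrt(30195).
Square and sum: Σ |<v, e_j>|^2 = 261/55.
Compute ||v||^2 = v·v = 18.
Deficit = 18 − 261/55 = 729/55 ≥ 0, confirming Bessel's inequality. (The deficit equals ||v − Σ <v,e_j> e_j||^2, the squared distance from v to span{e_j}.)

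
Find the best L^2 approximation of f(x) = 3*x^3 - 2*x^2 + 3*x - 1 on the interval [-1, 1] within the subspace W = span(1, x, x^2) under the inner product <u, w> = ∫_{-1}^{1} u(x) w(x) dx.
g(x) = -2*x^2 + 24*x/5 - 1

The best approximation g ∈ W is the orthogonal projection of f onto W. Writing g = a_0 + a_1 x + a_2 x^2, the coefficients solve the normal equations G · a = b where
  G_{ij} = <φ_i, φ_j> and b_i = <f, φ_i>, with φ_0 = 1, φ_1 = x, φ_2 = x^2.
G =
  [2, 0, 2/3]
  [0, 2/3, 0]
  [2/3, 0, 2/5],
b = (-10/3, 16/5, -22/15).
Solving gives a_0 = -1, a_1 = 24/5, a_2 = -2, so
  g(x) = -2*x^2 + 24*x/5 - 1.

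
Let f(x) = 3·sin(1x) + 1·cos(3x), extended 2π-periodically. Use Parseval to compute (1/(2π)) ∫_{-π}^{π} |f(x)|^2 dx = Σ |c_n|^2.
Σ |c_n|^2 = 5

Expand |f|^2 and use orthogonality of {sin(nx), cos(mx)} on [-π, π]:
  ∫_{-π}^{π} sin(nx)^2 dx = π, ∫ cos(mx)^2 dx = π, and cross terms integrate to 0.
So ∫_{-π}^{π} f(x)^2 dx = 3^2 · π + 1^2 · π = (9 + 1)π.
Divide by 2π: (9 + 1)/2 = 5.
By Parseval, this equals Σ |c_n|^2.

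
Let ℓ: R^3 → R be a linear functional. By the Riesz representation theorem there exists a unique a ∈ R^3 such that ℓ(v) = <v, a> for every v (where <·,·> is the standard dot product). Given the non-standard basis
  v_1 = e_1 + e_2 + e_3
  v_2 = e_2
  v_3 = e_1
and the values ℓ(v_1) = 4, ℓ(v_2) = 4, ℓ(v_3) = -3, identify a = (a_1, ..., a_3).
a = (-3, 4, 3)

Write a = (a_1, ..., a_3) in the standard basis. For each basis vector v_i, ℓ(v_i) = <v_i, a> is a linear equation in the a_j's. Collect the n equations into a matrix system V a = ℓ, where row i of V is v_i (expressed in the standard basis). Since V is invertible (lower-triangular with 1s on the diagonal, up to permutation), solve by back-substitution:
  V =
[[1, 1, 1],
 [0, 1, 0],
 [1, 0, 0]]
  V a = (4, 4, -3)
Solving gives a = (-3, 4, 3).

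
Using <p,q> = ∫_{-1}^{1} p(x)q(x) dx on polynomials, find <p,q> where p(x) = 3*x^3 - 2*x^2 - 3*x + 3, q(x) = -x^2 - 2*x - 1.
<p,q> = -64/15

Expand the product: p(x)·q(x) = -3*x^5 - 4*x^4 + 4*x^3 + 5*x^2 - 3*x - 3.
∫_{-1}^{1} of each monomial x^k gives [2/(k+1) if k even, 0 if k odd]. Integrating term-by-term (or equivalently evaluating the antiderivative F(x) = -x^6/2 - 4*x^5/5 + x^4 + 5*x^3/3 - 3*x^2/2 - 3*x at the endpoints):
  F(1) − F(−1) = -47/15 − (17/15) = -64/15.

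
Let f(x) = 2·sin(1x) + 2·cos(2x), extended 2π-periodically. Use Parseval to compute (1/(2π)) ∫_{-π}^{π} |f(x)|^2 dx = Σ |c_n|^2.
Σ |c_n|^2 = 4

Expand |f|^2 and use orthogonality of {sin(nx), cos(mx)} on [-π, π]:
  ∫_{-π}^{π} sin(nx)^2 dx = π, ∫ cos(mx)^2 dx = π, and cross terms integrate to 0.
So ∫_{-π}^{π} f(x)^2 dx = 2^2 · π + 2^2 · π = (4 + 4)π.
Divide by 2π: (4 + 4)/2 = 4.
By Parseval, this equals Σ |c_n|^2.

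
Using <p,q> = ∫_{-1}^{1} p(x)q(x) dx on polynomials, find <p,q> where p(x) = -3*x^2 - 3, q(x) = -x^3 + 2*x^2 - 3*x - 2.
<p,q> = 48/5

Expand the product: p(x)·q(x) = 3*x^5 - 6*x^4 + 12*x^3 + 9*x + 6.
∫_{-1}^{1} of each monomial x^k gives [2/(k+1) if k even, 0 if k odd]. Integrating term-by-term (or equivalently evaluating the antiderivative F(x) = x^6/2 - 6*x^5/5 + 3*x^4 + 9*x^2/2 + 6*x at the endpoints):
  F(1) − F(−1) = 64/5 − (16/5) = 48/5.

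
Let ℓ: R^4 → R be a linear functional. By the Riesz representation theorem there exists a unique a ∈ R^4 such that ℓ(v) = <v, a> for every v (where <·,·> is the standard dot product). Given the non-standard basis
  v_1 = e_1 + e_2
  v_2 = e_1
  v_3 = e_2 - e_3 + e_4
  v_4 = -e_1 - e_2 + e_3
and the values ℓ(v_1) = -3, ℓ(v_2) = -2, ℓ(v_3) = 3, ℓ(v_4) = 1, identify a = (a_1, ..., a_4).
a = (-2, -1, -2, 2)

Write a = (a_1, ..., a_4) in the standard basis. For each basis vector v_i, ℓ(v_i) = <v_i, a> is a linear equation in the a_j's. Collect the n equations into a matrix system V a = ℓ, where row i of V is v_i (expressed in the standard basis). Since V is invertible (lower-triangular with 1s on the diagonal, up to permutation), solve by back-substitution:
  V =
[[1, 1, 0, 0],
 [1, 0, 0, 0],
 [0, 1, -1, 1],
 [-1, -1, 1, 0]]
  V a = (-3, -2, 3, 1)
Solving gives a = (-2, -1, -2, 2).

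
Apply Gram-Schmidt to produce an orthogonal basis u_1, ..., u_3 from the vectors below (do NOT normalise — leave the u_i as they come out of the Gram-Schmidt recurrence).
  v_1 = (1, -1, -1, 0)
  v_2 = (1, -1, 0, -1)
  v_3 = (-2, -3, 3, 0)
Orthogonal basis:
  u_1 = (1, -1, -1, 0)
  u_2 = (1/3, -1/3, 2/3, -1)
  u_3 = (-9/5, -16/5, 7/5, 7/5)

Apply the Gram-Schmidt recurrence
  u_1 = v_1
  u_i = v_i − Σ_{j<i} ((v_i · u_j) / (u_j · u_j)) · u_j.

Step by step this gives:
  u_1 = (1, -1, -1, 0)
  u_2 = (1/3, -1/3, 2/3, -1)
  u_3 = (-9/5, -16/5, 7/5, 7/5)

Orthogonality check:
  u_2 · u_1 = 0 (should be 0)
  u_3 · u_1 = 0 (should be 0)
  u_3 · u_2 = 0 (should be 0)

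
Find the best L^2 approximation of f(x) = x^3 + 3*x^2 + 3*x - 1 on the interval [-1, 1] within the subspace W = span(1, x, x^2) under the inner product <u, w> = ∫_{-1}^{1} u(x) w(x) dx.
g(x) = 3*x^2 + 18*x/5 - 1

The best approximation g ∈ W is the orthogonal projection of f onto W. Writing g = a_0 + a_1 x + a_2 x^2, the coefficients solve the normal equations G · a = b where
  G_{ij} = <φ_i, φ_j> and b_i = <f, φ_i>, with φ_0 = 1, φ_1 = x, φ_2 = x^2.
G =
  [2, 0, 2/3]
  [0, 2/3, 0]
  [2/3, 0, 2/5],
b = (0, 12/5, 8/15).
Solving gives a_0 = -1, a_1 = 18/5, a_2 = 3, so
  g(x) = 3*x^2 + 18*x/5 - 1.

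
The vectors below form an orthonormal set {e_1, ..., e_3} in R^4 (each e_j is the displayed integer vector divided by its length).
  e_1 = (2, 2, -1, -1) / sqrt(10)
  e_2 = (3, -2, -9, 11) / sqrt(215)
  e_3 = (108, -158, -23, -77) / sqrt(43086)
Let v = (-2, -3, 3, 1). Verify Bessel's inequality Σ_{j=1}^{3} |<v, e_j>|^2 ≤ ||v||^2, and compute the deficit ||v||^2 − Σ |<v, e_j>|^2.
Σ |<v, e_j>|^2 = 10562/501; ||v||^2 = 23; deficit = 961/501

Write each e_j = u_j / sqrt(<u_j, u_j>) where u_j is the displayed integer vector. Then <v, e_j> = <v, u_j> / sqrt(<u_j, u_j>), so |<v, e_j>|^2 = <v, u_j>^2 / <u_j, u_j>.
Coefficients: <v, e_1> = -14/sqrt(10), <v, e_2> = -16/sqrt(215), <v, e_3> = 112/sqrt(43086).
Square and sum: Σ |<v, e_j>|^2 = 10562/501.
Compute ||v||^2 = v·v = 23.
Deficit = 23 − 10562/501 = 961/501 ≥ 0, confirming Bessel's inequality. (The deficit equals ||v − Σ <v,e_j> e_j||^2, the squared distance from v to span{e_j}.)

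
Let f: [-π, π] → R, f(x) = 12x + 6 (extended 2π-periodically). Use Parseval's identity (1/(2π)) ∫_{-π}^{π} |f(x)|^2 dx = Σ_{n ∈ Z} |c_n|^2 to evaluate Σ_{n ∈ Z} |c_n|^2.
Σ |c_n|^2 = 48π^2 + 36

Expand and integrate term by term over [-π, π]:
  ∫ (12x)^2 dx = 144·(2π^3/3); ∫ 2·12·(6)·x dx = 0 (odd integrand); ∫ 6^2 dx = 36·2π.
So (1/(2π)) ∫_{-π}^{π} (12x + 6)^2 dx = 144π^2/3 + 36 = 48π^2 + 36.
Parseval ⇒ Σ |c_n|^2 = 48π^2 + 36.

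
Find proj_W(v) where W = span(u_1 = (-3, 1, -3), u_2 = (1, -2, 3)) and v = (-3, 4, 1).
proj_W(v) = (-48/35, 26/35, -12/7)

Set up U = [u_1 | ... | u_2] ∈ R^(3×2). The projector onto W = col(U) is P = U (U^T U)^(-1) U^T.
Compute U^T U =
  [19, -14]
  [-14, 14],
and U^T v = (10, -8).
Solve U^T U · c = U^T v for the coefficients: c = (2/5, -6/35). The projection is proj_W(v) = U c.
Check: (v - proj_W(v)) · u_1 = 0  (should be 0).
Check: (v - proj_W(v)) · u_2 = 0  (should be 0).
Result: proj_W(v) = (-48/35, 26/35, -12/7).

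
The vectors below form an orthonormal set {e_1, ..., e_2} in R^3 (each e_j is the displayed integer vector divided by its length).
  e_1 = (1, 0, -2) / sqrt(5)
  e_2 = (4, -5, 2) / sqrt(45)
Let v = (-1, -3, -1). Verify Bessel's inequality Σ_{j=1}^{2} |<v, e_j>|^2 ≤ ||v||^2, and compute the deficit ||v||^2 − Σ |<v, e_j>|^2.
Σ |<v, e_j>|^2 = 2; ||v||^2 = 11; deficit = 9

Write each e_j = u_j / sqrt(<u_j, u_j>) where u_j is the displayed integer vector. Then <v, e_j> = <v, u_j> / sqrt(<u_j, u_j>), so |<v, e_j>|^2 = <v, u_j>^2 / <u_j, u_j>.
Coefficients: <v, e_1> = 1/sqrt(5), <v, e_2> = 9/sqrt(45).
Square and sum: Σ |<v, e_j>|^2 = 2.
Compute ||v||^2 = v·v = 11.
Deficit = 11 − 2 = 9 ≥ 0, confirming Bessel's inequality. (The deficit equals ||v − Σ <v,e_j> e_j||^2, the squared distance from v to span{e_j}.)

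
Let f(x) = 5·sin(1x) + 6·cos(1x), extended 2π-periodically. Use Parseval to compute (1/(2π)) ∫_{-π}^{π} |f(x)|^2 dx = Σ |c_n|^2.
Σ |c_n|^2 = 61/2

Expand |f|^2 and use orthogonality of {sin(nx), cos(mx)} on [-π, π]:
  ∫_{-π}^{π} sin(nx)^2 dx = π, ∫ cos(mx)^2 dx = π, and cross terms integrate to 0.
So ∫_{-π}^{π} f(x)^2 dx = 5^2 · π + 6^2 · π = (25 + 36)π.
Divide by 2π: (25 + 36)/2 = 61/2.
By Parseval, this equals Σ |c_n|^2.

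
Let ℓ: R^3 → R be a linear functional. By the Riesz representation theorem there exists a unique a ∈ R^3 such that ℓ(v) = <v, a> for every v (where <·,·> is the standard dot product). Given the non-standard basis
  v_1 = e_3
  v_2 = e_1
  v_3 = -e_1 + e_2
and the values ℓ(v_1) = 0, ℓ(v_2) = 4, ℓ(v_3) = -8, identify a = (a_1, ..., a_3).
a = (4, -4, 0)

Write a = (a_1, ..., a_3) in the standard basis. For each basis vector v_i, ℓ(v_i) = <v_i, a> is a linear equation in the a_j's. Collect the n equations into a matrix system V a = ℓ, where row i of V is v_i (expressed in the standard basis). Since V is invertible (lower-triangular with 1s on the diagonal, up to permutation), solve by back-substitution:
  V =
[[0, 0, 1],
 [1, 0, 0],
 [-1, 1, 0]]
  V a = (0, 4, -8)
Solving gives a = (4, -4, 0).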